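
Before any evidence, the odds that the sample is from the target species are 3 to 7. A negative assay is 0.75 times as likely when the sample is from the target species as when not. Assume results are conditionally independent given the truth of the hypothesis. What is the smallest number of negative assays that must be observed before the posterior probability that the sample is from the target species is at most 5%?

Prior odds = 3/7.
Likelihood ratio per negative assay = 0.75.
Target posterior odds = 0.05/0.95 = 1/19.
Require 0.75ⁿ ≤ 1/19 ÷ (3/7) = 7/57.
0.75⁷ = 2187/16384 is still above 7/57 but 0.75⁸ = 6561/65536 is at or below it, so n = 8.

8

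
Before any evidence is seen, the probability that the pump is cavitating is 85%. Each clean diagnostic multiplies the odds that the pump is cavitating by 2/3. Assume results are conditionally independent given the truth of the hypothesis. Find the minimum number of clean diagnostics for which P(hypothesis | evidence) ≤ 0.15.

9

Prior odds = 0.85/0.15 = 17/3.
Likelihood ratio per clean diagnostic = 2/3.
Target odds: 0.15 ÷ 0.85 = 3/17.
Need (17/3) × (2/3)ⁿ ≤ 3/17, i.e. (2/3)ⁿ ≤ 9/289.
(2/3)⁸ = 256/6561 is still above 9/289 but (2/3)⁹ = 512/19683 is at or below it, so n = 9.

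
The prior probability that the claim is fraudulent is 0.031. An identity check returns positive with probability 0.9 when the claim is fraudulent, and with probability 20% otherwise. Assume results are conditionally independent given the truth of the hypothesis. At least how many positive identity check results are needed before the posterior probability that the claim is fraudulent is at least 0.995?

6

Prior odds = 0.031/0.969 = 31/969.
Likelihood ratio of a positive result = 0.9/0.2 = 4.5.
Target odds: 0.995 ÷ 0.005 = 199.
Require 4.5ⁿ ≥ 199 ÷ (31/969) = 192831/31.
4.5⁵ = 1845.28125 falls short of 192831/31 but 4.5⁶ = 8303.765625 reaches it, so n = 6.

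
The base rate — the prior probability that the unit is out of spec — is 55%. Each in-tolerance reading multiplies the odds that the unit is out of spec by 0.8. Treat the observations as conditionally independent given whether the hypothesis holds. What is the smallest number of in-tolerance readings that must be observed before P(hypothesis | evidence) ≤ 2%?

19

Prior odds: 0.55 ÷ 0.45 = 11/9.
Likelihood ratio per in-tolerance reading = 0.8.
Target posterior odds = 0.02/0.98 = 1/49.
Need (11/9) × 0.8ⁿ ≤ 1/49, i.e. 0.8ⁿ ≤ 9/539.
0.8¹⁸ ≈0.0180144 is still above 9/539 but 0.8¹⁹ ≈0.0144115 is at or below it, so n = 19.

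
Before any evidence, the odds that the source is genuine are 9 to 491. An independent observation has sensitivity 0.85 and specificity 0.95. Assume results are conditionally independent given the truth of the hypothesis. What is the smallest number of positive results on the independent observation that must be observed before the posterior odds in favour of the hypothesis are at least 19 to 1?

3

Prior odds = 9/491.
False-positive rate = 1 − 0.95 = 0.05; likelihood ratio of a positive = 0.85/0.05 = 17.
Target odds = 19.
Need (9/491) × 17ⁿ ≥ 19, i.e. 17ⁿ ≥ 9329/9.
17² = 289 falls short of 9329/9 but 17³ = 4913 reaches it, so n = 3.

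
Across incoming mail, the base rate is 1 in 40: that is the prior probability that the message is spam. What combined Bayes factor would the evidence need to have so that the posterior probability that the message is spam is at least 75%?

117

Prior odds = 0.025/0.975 = 1/39.
Target odds = 0.75/0.25 = 3.
Required Bayes factor = 3 ÷ (1/39) = 117.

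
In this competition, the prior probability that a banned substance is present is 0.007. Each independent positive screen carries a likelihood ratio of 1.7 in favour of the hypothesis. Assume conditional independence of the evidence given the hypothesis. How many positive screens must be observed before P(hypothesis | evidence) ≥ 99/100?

18

Prior odds: 0.007 ÷ 0.993 = 7/993.
Likelihood ratio per positive screen = 1.7.
Target odds: 0.99 ÷ 0.01 = 99.
Require 1.7ⁿ ≥ 99 ÷ (7/993) = 98307/7.
1.7¹⁷ ≈8272.4 falls short of 98307/7 but 1.7¹⁸ ≈14063.1 reaches it, so n = 18.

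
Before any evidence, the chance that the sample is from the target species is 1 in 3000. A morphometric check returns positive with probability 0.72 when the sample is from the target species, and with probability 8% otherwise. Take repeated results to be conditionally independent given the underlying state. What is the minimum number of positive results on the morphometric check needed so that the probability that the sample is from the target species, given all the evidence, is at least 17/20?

5

Prior odds: (1/3000) ÷ (2999/3000) = 1/2999.
Likelihood ratio of a positive result = 0.72/0.08 = 9.
Target posterior odds = 0.85/0.15 = 17/3.
Need (1/2999) × 9ⁿ ≥ 17/3, i.e. 9ⁿ ≥ 50983/3.
9⁴ = 6561 falls short of 50983/3 but 9⁵ = 59049 reaches it, so n = 5.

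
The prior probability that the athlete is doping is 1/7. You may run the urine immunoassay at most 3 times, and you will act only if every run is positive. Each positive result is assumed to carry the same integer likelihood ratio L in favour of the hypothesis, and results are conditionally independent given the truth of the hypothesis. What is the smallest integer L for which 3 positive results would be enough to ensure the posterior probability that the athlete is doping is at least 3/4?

3

Prior odds = (1/7)/(6/7) = 1/6.
Target odds = 0.75/0.25 = 3.
Need L³ ≥ 3 ÷ (1/6) = 18.
2³ = 8 < 18 ≤ 27 = 3³, so L = 3.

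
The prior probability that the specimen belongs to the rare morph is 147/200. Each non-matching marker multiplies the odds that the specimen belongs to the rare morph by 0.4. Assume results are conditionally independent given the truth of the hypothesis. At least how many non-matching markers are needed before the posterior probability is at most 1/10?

4

Prior odds = 0.735/0.265 = 147/53.
Likelihood ratio per non-matching marker = 0.4.
Target odds: 0.1 ÷ 0.9 = 1/9.
Need (147/53) × 0.4ⁿ ≤ 1/9, i.e. 0.4ⁿ ≤ 53/1323.
0.4³ = 0.064 is still above 53/1323 but 0.4⁴ = 0.0256 is at or below it, so n = 4.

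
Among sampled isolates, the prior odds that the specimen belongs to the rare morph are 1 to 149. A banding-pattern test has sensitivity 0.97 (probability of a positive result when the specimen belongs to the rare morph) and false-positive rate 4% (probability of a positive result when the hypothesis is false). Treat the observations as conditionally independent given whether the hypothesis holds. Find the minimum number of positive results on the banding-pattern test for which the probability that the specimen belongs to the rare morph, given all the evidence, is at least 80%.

Prior odds = 1/149.
Likelihood ratio of a positive result = 0.97/0.04 = 24.25.
Target odds: 0.8 ÷ 0.2 = 4.
Need (1/149) × 24.25ⁿ ≥ 4, i.e. 24.25ⁿ ≥ 596.
24.25² = 588.0625 falls short of 596 but 24.25³ = 912673/64 reaches it, so n = 3.

3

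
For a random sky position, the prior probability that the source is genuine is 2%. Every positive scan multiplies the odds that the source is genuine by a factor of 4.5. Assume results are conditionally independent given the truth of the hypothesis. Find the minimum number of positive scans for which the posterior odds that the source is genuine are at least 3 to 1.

Prior odds = 0.02/0.98 = 1/49.
Likelihood ratio per positive scan = 4.5.
Target odds = 3.
Require 4.5ⁿ ≥ 3 ÷ (1/49) = 147.
4.5³ = 91.125 falls short of 147 but 4.5⁴ = 410.0625 reaches it, so n = 4.

4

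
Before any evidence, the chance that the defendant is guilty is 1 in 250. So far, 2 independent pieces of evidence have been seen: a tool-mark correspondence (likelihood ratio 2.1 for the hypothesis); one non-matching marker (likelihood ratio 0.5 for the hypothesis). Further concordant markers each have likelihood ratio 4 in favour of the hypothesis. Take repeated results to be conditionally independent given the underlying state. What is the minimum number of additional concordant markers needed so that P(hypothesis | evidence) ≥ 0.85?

Prior odds = 0.004/0.996 = 1/249.
Combined Bayes factor of the evidence already in hand = 2.1 × 0.5 = 1.05.
Odds after that evidence = (1/249) × 1.05 = 7/1660.
Target odds = 0.85/0.15 = 17/3.
Need 4ⁿ ≥ 17/3 ÷ (7/1660) = 28220/21.
4⁵ = 1024 falls short of 28220/21 but 4⁶ = 4096 reaches it, so n = 6.

6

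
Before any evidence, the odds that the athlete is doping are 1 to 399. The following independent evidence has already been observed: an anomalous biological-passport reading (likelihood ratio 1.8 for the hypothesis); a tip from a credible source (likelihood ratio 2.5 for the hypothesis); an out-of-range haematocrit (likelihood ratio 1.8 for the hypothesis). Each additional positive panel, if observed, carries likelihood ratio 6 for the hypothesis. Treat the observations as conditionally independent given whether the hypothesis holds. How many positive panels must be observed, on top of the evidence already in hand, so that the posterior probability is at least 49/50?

Prior odds = 1/399.
Combined Bayes factor of the evidence already in hand = 1.8 × 2.5 × 1.8 = 8.1.
Odds after that evidence = (1/399) × 8.1 = 27/1330.
Target odds = 0.98/0.02 = 49.
Need 6ⁿ ≥ 49 ÷ (27/1330) = 65170/27.
6⁴ = 1296 falls short of 65170/27 but 6⁵ = 7776 reaches it, so n = 5.

5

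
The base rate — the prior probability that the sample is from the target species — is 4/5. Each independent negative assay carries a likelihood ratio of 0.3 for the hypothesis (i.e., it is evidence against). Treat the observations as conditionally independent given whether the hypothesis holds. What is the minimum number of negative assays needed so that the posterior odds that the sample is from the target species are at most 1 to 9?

3

Prior odds = 0.8/0.2 = 4.
Likelihood ratio per negative assay = 0.3.
Target odds = 1/9.
Need 4 × 0.3ⁿ ≤ 1/9, i.e. 0.3ⁿ ≤ 1/36.
0.3² = 0.09 is still above 1/36 but 0.3³ = 0.027 is at or below it, so n = 3.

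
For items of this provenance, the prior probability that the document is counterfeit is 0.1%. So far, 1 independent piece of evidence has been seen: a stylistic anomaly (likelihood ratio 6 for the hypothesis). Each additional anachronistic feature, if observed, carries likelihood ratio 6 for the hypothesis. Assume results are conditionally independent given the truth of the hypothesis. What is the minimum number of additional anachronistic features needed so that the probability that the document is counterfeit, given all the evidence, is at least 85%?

Prior odds = 0.001/0.999 = 1/999.
Bayes factor of the evidence already in hand = 6.
Odds after that evidence = (1/999) × 6 = 2/333.
Target odds = 0.85/0.15 = 17/3.
Need 6ⁿ ≥ 17/3 ÷ (2/333) = 943.5.
6³ = 216 falls short of 943.5 but 6⁴ = 1296 reaches it, so n = 4.

4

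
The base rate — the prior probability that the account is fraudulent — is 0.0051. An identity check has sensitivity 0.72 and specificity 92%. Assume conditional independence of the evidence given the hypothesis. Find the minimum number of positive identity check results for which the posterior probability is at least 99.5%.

Prior odds: 0.0051 ÷ 0.9949 = 51/9949.
False-positive rate = 1 − 0.92 = 0.08; likelihood ratio of a positive = 0.72/0.08 = 9.
Target posterior odds = 0.995/0.005 = 199.
Require 9ⁿ ≥ 199 ÷ (51/9949) = 1979851/51.
9⁴ = 6561 falls short of 1979851/51 but 9⁵ = 59049 reaches it, so n = 5.

5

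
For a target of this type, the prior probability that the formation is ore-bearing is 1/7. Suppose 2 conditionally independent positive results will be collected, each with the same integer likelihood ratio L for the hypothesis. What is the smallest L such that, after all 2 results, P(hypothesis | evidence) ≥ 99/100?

Prior odds = (1/7)/(6/7) = 1/6.
Target odds = 0.99/0.01 = 99.
Need L² ≥ 99 ÷ (1/6) = 594.
24² = 576 < 594 ≤ 625 = 25², so L = 25.

25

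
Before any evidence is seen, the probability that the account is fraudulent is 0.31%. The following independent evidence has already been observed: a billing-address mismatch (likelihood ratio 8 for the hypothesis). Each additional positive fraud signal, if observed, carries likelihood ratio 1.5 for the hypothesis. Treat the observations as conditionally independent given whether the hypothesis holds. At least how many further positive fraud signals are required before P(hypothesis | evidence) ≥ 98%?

Prior odds = 0.0031/0.9969 = 31/9969.
Bayes factor of the evidence already in hand = 8.
Odds after that evidence = (31/9969) × 8 = 248/9969.
Target odds = 0.98/0.02 = 49.
Need 1.5ⁿ ≥ 49 ÷ (248/9969) = 488481/248.
1.5¹⁸ = 387420489/262144 falls short of 488481/248 but 1.5¹⁹ ≈2216.84 reaches it, so n = 19.

19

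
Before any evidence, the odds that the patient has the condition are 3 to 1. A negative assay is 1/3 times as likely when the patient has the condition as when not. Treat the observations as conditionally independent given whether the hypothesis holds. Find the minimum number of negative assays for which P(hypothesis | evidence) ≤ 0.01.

6

Prior odds = 3.
Likelihood ratio per negative assay = 1/3.
Target posterior odds = 0.01/0.99 = 1/99.
Need 3 × (1/3)ⁿ ≤ 1/99, i.e. (1/3)ⁿ ≤ 1/297.
(1/3)⁵ = 1/243 is still above 1/297 but (1/3)⁶ = 1/729 is at or below it, so n = 6.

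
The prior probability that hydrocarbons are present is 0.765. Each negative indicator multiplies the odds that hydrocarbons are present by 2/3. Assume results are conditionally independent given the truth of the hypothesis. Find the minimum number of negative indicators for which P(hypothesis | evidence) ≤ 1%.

Prior odds: 0.765 ÷ 0.235 = 153/47.
Likelihood ratio per negative indicator = 2/3.
Target posterior odds = 0.01/0.99 = 1/99.
Require (2/3)ⁿ ≤ 1/99 ÷ (153/47) = 47/15147.
(2/3)¹⁴ = 16384/4782969 is still above 47/15147 but (2/3)¹⁵ = 32768/14348907 is at or below it, so n = 15.

15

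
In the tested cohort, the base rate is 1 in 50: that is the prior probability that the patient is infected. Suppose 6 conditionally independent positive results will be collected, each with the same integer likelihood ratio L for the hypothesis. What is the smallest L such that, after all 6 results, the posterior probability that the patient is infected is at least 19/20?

4

Prior odds = 0.02/0.98 = 1/49.
Target odds = 0.95/0.05 = 19.
Need L⁶ ≥ 19 ÷ (1/49) = 931.
3⁶ = 729 < 931 ≤ 4096 = 4⁶, so L = 4.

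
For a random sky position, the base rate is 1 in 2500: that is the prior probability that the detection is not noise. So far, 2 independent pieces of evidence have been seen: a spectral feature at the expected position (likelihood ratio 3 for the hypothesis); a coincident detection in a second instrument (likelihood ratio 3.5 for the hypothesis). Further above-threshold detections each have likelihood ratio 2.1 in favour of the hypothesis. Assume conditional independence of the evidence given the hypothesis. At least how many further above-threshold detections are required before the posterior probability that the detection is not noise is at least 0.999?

Prior odds = 0.0004/0.9996 = 1/2499.
Combined Bayes factor of the evidence already in hand = 3 × 3.5 = 10.5.
Odds after that evidence = (1/2499) × 10.5 = 1/238.
Target odds = 0.999/0.001 = 999.
Need 2.1ⁿ ≥ 999 ÷ (1/238) = 237762.
2.1¹⁶ ≈143057 falls short of 237762 but 2.1¹⁷ ≈300419 reaches it, so n = 17.

17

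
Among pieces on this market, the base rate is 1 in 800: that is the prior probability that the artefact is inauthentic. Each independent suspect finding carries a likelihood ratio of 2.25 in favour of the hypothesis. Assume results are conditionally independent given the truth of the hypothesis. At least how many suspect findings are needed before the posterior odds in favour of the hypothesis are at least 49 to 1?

14

Prior odds = 0.00125/0.99875 = 1/799.
Likelihood ratio per suspect finding = 2.25.
Target odds = 49.
Require 2.25ⁿ ≥ 49 ÷ (1/799) = 39151.
2.25¹³ ≈37876.8 falls short of 39151 but 2.25¹⁴ ≈85222.7 reaches it, so n = 14.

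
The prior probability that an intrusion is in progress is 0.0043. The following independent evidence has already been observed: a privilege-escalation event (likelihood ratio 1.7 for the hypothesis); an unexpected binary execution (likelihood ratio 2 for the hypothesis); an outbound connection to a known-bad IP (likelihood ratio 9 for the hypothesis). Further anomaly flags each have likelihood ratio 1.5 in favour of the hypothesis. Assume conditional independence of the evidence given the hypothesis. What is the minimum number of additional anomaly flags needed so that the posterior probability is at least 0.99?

17

Prior odds = 0.0043/0.9957 = 43/9957.
Combined Bayes factor of the evidence already in hand = 1.7 × 2 × 9 = 30.6.
Odds after that evidence = (43/9957) × 30.6 = 2193/16595.
Target odds = 0.99/0.01 = 99.
Need 1.5ⁿ ≥ 99 ÷ (2193/16595) = 547635/731.
1.5¹⁶ = 43046721/65536 falls short of 547635/731 but 1.5¹⁷ = 129140163/131072 reaches it, so n = 17.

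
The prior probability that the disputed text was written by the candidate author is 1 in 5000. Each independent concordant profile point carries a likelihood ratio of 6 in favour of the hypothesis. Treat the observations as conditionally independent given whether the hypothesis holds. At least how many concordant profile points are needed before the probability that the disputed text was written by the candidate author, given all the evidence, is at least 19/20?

Prior odds: 0.0002 ÷ 0.9998 = 1/4999.
Likelihood ratio per concordant profile point = 6.
Target odds: 0.95 ÷ 0.05 = 19.
Need (1/4999) × 6ⁿ ≥ 19, i.e. 6ⁿ ≥ 94981.
6⁶ = 46656 falls short of 94981 but 6⁷ = 279936 reaches it, so n = 7.

7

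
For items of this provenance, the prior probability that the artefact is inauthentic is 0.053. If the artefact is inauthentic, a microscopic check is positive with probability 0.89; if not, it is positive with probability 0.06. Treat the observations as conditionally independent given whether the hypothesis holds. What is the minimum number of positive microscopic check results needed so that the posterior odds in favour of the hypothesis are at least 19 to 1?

3

Prior odds = 0.053/0.947 = 53/947.
Likelihood ratio of a positive = 0.89/0.06 = 89/6.
Target odds = 19.
Require (89/6)ⁿ ≥ 19 ÷ (53/947) = 17993/53.
(89/6)² = 7921/36 falls short of 17993/53 but (89/6)³ = 704969/216 reaches it, so n = 3.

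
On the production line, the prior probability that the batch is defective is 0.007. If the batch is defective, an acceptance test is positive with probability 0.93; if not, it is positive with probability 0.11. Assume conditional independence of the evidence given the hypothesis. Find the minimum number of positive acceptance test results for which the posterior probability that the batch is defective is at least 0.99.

5

Prior odds = 0.007/0.993 = 7/993.
Likelihood ratio of a positive = 0.93/0.11 = 93/11.
Target posterior odds = 0.99/0.01 = 99.
Require (93/11)ⁿ ≥ 99 ÷ (7/993) = 98307/7.
(93/11)⁴ = 74805201/14641 falls short of 98307/7 but (93/11)⁵ ≈43196.8 reaches it, so n = 5.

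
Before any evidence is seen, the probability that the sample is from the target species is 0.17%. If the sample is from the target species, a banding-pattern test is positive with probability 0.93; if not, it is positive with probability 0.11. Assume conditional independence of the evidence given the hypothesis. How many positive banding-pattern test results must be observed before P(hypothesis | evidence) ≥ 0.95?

5

Prior odds: 0.0017 ÷ 0.9983 = 17/9983.
Likelihood ratio of a positive = 0.93/0.11 = 93/11.
Target posterior odds = 0.95/0.05 = 19.
Need (17/9983) × (93/11)ⁿ ≥ 19, i.e. (93/11)ⁿ ≥ 189677/17.
(93/11)⁴ = 74805201/14641 falls short of 189677/17 but (93/11)⁵ ≈43196.8 reaches it, so n = 5.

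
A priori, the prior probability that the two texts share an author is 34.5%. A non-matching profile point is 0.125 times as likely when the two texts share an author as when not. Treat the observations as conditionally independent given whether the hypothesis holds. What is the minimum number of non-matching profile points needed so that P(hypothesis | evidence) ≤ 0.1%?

Prior odds = 0.345/0.655 = 69/131.
Likelihood ratio per non-matching profile point = 0.125.
Target posterior odds = 0.001/0.999 = 1/999.
Require 0.125ⁿ ≤ 1/999 ÷ (69/131) = 131/68931.
0.125³ = 0.001953125 is still above 131/68931 but 0.125⁴ = 1/4096 is at or below it, so n = 4.

4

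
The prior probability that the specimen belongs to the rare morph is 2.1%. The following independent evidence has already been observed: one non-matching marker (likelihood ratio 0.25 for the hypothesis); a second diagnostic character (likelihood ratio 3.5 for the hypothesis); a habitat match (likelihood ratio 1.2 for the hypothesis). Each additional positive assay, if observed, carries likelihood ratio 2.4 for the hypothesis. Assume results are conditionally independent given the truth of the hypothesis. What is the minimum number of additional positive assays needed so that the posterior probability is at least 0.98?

9

Prior odds = 0.021/0.979 = 21/979.
Combined Bayes factor of the evidence already in hand = 0.25 × 3.5 × 1.2 = 1.05.
Odds after that evidence = (21/979) × 1.05 = 441/19580.
Target odds = 0.98/0.02 = 49.
Need 2.4ⁿ ≥ 49 ÷ (441/19580) = 19580/9.
2.4⁸ = 429981696/390625 falls short of 19580/9 but 2.4⁹ ≈2641.81 reaches it, so n = 9.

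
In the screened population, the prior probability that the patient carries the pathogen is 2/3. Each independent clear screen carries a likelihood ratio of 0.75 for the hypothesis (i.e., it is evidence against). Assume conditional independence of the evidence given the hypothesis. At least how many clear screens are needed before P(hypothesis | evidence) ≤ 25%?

7

Prior odds = (2/3)/(1/3) = 2.
Likelihood ratio per clear screen = 0.75.
Target odds: 0.25 ÷ 0.75 = 1/3.
Require 0.75ⁿ ≤ 1/3 ÷ 2 = 1/6.
0.75⁶ = 729/4096 is still above 1/6 but 0.75⁷ = 2187/16384 is at or below it, so n = 7.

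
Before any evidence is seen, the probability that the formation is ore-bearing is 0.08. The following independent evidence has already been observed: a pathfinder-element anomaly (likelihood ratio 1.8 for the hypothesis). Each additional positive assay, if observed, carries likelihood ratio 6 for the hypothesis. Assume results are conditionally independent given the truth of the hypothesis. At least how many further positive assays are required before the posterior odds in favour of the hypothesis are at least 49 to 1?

Prior odds = 0.08/0.92 = 2/23.
Bayes factor of the evidence already in hand = 1.8.
Odds after that evidence = (2/23) × 1.8 = 18/115.
Target odds = 49.
Need 6ⁿ ≥ 49 ÷ (18/115) = 5635/18.
6³ = 216 falls short of 5635/18 but 6⁴ = 1296 reaches it, so n = 4.

4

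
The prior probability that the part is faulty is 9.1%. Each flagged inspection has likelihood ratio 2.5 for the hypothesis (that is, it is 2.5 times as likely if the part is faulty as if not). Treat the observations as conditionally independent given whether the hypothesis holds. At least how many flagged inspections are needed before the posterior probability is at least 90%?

Prior odds: 0.091 ÷ 0.909 = 91/909.
Likelihood ratio per flagged inspection = 2.5.
Target odds: 0.9 ÷ 0.1 = 9.
Require 2.5ⁿ ≥ 9 ÷ (91/909) = 8181/91.
2.5⁴ = 39.0625 falls short of 8181/91 but 2.5⁵ = 97.65625 reaches it, so n = 5.

5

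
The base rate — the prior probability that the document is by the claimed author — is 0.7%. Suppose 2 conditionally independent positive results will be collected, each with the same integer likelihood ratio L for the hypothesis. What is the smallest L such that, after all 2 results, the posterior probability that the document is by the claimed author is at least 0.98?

Prior odds = 0.007/0.993 = 7/993.
Target odds = 0.98/0.02 = 49.
Need L² ≥ 49 ÷ (7/993) = 6951.
83² = 6889 < 6951 ≤ 7056 = 84², so L = 84.

84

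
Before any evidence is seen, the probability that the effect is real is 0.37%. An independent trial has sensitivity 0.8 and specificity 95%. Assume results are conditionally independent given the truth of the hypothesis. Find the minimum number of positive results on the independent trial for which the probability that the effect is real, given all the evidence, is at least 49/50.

Prior odds = 0.0037/0.9963 = 37/9963.
False-positive rate = 1 − 0.95 = 0.05; likelihood ratio of a positive = 0.8/0.05 = 16.
Target odds: 0.98 ÷ 0.02 = 49.
Need (37/9963) × 16ⁿ ≥ 49, i.e. 16ⁿ ≥ 488187/37.
16³ = 4096 falls short of 488187/37 but 16⁴ = 65536 reaches it, so n = 4.

4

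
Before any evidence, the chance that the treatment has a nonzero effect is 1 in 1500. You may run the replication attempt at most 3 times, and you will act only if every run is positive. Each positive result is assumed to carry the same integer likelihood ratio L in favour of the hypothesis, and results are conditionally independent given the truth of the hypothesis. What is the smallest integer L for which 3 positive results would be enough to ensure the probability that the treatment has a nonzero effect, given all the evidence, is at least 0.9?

24

Prior odds = (1/1500)/(1499/1500) = 1/1499.
Target odds = 0.9/0.1 = 9.
Need L³ ≥ 9 ÷ (1/1499) = 13491.
23³ = 12167 < 13491 ≤ 13824 = 24³, so L = 24.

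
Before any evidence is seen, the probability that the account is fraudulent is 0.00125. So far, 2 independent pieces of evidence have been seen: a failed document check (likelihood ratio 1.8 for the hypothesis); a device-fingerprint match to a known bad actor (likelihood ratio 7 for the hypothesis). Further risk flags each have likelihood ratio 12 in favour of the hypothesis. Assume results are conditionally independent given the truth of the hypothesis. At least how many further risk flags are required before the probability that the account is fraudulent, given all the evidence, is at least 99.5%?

4

Prior odds = 0.00125/0.99875 = 1/799.
Combined Bayes factor of the evidence already in hand = 1.8 × 7 = 12.6.
Odds after that evidence = (1/799) × 12.6 = 63/3995.
Target odds = 0.995/0.005 = 199.
Need 12ⁿ ≥ 199 ÷ (63/3995) = 795005/63.
12³ = 1728 falls short of 795005/63 but 12⁴ = 20736 reaches it, so n = 4.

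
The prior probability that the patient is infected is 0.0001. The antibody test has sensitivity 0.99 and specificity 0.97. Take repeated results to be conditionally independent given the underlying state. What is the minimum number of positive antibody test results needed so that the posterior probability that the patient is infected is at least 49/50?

4

Prior odds = 0.0001/0.9999 = 1/9999.
False-positive rate = 1 − 0.97 = 0.03; likelihood ratio of a positive = 0.99/0.03 = 33.
Target odds: 0.98 ÷ 0.02 = 49.
Require 33ⁿ ≥ 49 ÷ (1/9999) = 489951.
33³ = 35937 falls short of 489951 but 33⁴ = 1185921 reaches it, so n = 4.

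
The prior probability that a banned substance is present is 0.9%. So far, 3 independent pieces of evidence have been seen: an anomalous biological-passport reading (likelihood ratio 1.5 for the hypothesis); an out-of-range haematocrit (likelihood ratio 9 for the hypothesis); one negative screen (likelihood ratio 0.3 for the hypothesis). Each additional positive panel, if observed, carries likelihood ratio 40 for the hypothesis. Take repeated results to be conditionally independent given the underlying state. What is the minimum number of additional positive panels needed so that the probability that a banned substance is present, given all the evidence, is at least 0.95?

2

Prior odds = 0.009/0.991 = 9/991.
Combined Bayes factor of the evidence already in hand = 1.5 × 9 × 0.3 = 4.05.
Odds after that evidence = (9/991) × 4.05 = 729/19820.
Target odds = 0.95/0.05 = 19.
Need 40ⁿ ≥ 19 ÷ (729/19820) = 376580/729.
40¹ = 40 falls short of 376580/729 but 40² = 1600 reaches it, so n = 2.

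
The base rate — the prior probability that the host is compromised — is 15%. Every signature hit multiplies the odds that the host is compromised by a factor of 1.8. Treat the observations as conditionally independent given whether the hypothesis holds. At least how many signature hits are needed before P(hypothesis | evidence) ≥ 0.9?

7

Prior odds: 0.15 ÷ 0.85 = 3/17.
Likelihood ratio per signature hit = 1.8.
Target odds: 0.9 ÷ 0.1 = 9.
Need (3/17) × 1.8ⁿ ≥ 9, i.e. 1.8ⁿ ≥ 51.
1.8⁶ = 531441/15625 falls short of 51 but 1.8⁷ = 4782969/78125 reaches it, so n = 7.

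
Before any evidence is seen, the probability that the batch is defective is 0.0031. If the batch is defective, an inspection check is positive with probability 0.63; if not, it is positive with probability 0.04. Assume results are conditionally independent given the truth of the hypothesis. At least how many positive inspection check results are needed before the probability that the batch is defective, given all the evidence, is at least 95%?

4

Prior odds: 0.0031 ÷ 0.9969 = 31/9969.
Likelihood ratio of a positive = 0.63/0.04 = 15.75.
Target posterior odds = 0.95/0.05 = 19.
Require 15.75ⁿ ≥ 19 ÷ (31/9969) = 189411/31.
15.75³ = 3906.984375 falls short of 189411/31 but 15.75⁴ = 15752961/256 reaches it, so n = 4.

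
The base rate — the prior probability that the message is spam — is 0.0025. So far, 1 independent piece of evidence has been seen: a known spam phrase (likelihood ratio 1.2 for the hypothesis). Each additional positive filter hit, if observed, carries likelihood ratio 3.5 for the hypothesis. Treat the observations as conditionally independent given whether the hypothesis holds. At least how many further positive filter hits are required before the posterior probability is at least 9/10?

Prior odds = 0.0025/0.9975 = 1/399.
Bayes factor of the evidence already in hand = 1.2.
Odds after that evidence = (1/399) × 1.2 = 2/665.
Target odds = 0.9/0.1 = 9.
Need 3.5ⁿ ≥ 9 ÷ (2/665) = 2992.5.
3.5⁶ = 1838.265625 falls short of 2992.5 but 3.5⁷ = 823543/128 reaches it, so n = 7.

7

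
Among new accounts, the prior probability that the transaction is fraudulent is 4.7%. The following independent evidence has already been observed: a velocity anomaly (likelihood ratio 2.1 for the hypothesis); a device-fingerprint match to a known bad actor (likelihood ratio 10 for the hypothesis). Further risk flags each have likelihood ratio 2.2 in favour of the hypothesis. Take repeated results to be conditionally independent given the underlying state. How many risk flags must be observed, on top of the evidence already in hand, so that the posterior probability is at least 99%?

Prior odds = 0.047/0.953 = 47/953.
Combined Bayes factor of the evidence already in hand = 2.1 × 10 = 21.
Odds after that evidence = (47/953) × 21 = 987/953.
Target odds = 0.99/0.01 = 99.
Need 2.2ⁿ ≥ 99 ÷ (987/953) = 31449/329.
2.2⁵ = 51.53632 falls short of 31449/329 but 2.2⁶ = 1771561/15625 reaches it, so n = 6.

6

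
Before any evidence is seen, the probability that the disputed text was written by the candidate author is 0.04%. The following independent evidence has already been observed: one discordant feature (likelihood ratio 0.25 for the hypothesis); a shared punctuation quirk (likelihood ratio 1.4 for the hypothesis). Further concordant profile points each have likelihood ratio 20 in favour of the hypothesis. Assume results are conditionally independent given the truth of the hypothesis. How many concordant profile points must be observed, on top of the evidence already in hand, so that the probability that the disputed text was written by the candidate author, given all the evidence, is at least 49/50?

Prior odds = 0.0004/0.9996 = 1/2499.
Combined Bayes factor of the evidence already in hand = 0.25 × 1.4 = 0.35.
Odds after that evidence = (1/2499) × 0.35 = 1/7140.
Target odds = 0.98/0.02 = 49.
Need 20ⁿ ≥ 49 ÷ (1/7140) = 349860.
20⁴ = 160000 falls short of 349860 but 20⁵ = 3200000 reaches it, so n = 5.

5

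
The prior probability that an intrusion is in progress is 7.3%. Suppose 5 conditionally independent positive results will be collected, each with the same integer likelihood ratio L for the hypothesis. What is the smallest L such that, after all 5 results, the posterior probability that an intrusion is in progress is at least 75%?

Prior odds = 0.073/0.927 = 73/927.
Target odds = 0.75/0.25 = 3.
Need L⁵ ≥ 3 ÷ (73/927) = 2781/73.
2⁵ = 32 < 2781/73 ≤ 243 = 3⁵, so L = 3.

3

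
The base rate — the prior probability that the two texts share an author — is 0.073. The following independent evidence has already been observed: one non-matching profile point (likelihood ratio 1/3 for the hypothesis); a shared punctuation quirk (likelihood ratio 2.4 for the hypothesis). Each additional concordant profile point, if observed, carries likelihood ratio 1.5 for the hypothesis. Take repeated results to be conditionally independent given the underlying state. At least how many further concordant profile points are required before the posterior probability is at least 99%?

Prior odds = 0.073/0.927 = 73/927.
Combined Bayes factor of the evidence already in hand = (1/3) × 2.4 = 0.8.
Odds after that evidence = (73/927) × 0.8 = 292/4635.
Target odds = 0.99/0.01 = 99.
Need 1.5ⁿ ≥ 99 ÷ (292/4635) = 458865/292.
1.5¹⁸ = 387420489/262144 falls short of 458865/292 but 1.5¹⁹ ≈2216.84 reaches it, so n = 19.

19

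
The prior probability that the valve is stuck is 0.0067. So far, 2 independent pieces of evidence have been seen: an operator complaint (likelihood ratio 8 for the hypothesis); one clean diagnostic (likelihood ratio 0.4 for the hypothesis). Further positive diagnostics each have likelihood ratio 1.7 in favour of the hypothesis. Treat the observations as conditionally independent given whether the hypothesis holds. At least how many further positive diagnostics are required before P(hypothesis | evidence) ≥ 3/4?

10

Prior odds = 0.0067/0.9933 = 67/9933.
Combined Bayes factor of the evidence already in hand = 8 × 0.4 = 3.2.
Odds after that evidence = (67/9933) × 3.2 = 1072/49665.
Target odds = 0.75/0.25 = 3.
Need 1.7ⁿ ≥ 3 ÷ (1072/49665) = 148995/1072.
1.7⁹ ≈118.588 falls short of 148995/1072 but 1.7¹⁰ ≈201.599 reaches it, so n = 10.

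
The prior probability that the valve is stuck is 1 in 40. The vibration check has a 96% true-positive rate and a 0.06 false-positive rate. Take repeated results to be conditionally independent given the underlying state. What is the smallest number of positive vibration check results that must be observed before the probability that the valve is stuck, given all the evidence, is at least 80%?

Prior odds: 0.025 ÷ 0.975 = 1/39.
Likelihood ratio of a positive result = 0.96/0.06 = 16.
Target posterior odds = 0.8/0.2 = 4.
Require 16ⁿ ≥ 4 ÷ (1/39) = 156.
16¹ = 16 falls short of 156 but 16² = 256 reaches it, so n = 2.

2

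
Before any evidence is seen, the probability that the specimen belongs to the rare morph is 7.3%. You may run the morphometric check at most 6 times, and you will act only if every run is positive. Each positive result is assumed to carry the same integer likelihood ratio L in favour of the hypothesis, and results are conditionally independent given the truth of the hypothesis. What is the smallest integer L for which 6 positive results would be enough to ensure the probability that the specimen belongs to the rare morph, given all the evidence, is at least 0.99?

4

Prior odds = 0.073/0.927 = 73/927.
Target odds = 0.99/0.01 = 99.
Need L⁶ ≥ 99 ÷ (73/927) = 91773/73.
3⁶ = 729 < 91773/73 ≤ 4096 = 4⁶, so L = 4.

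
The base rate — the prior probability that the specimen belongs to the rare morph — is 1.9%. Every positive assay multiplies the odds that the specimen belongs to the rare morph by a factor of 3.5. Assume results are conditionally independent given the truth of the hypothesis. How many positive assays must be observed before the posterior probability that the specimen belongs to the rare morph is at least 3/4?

Prior odds = 0.019/0.981 = 19/981.
Likelihood ratio per positive assay = 3.5.
Target posterior odds = 0.75/0.25 = 3.
Need (19/981) × 3.5ⁿ ≥ 3, i.e. 3.5ⁿ ≥ 2943/19.
3.5⁴ = 150.0625 falls short of 2943/19 but 3.5⁵ = 525.21875 reaches it, so n = 5.

5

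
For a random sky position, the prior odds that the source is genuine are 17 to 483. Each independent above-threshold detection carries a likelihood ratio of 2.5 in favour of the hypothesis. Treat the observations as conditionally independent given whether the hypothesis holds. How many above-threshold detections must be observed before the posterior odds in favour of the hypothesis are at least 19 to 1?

Prior odds = 17/483.
Likelihood ratio per above-threshold detection = 2.5.
Target odds = 19.
Require 2.5ⁿ ≥ 19 ÷ (17/483) = 9177/17.
2.5⁶ = 244.140625 falls short of 9177/17 but 2.5⁷ = 610.3515625 reaches it, so n = 7.

7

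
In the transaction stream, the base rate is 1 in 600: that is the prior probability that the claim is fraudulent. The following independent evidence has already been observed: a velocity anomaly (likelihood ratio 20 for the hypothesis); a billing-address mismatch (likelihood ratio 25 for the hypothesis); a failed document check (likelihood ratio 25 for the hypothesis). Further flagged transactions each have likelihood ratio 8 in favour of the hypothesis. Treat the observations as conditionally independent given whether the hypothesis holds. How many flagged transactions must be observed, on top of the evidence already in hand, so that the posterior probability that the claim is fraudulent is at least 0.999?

Prior odds = (1/600)/(599/600) = 1/599.
Combined Bayes factor of the evidence already in hand = 20 × 25 × 25 = 12500.
Odds after that evidence = (1/599) × 12500 = 12500/599.
Target odds = 0.999/0.001 = 999.
Need 8ⁿ ≥ 999 ÷ (12500/599) = 598401/12500.
8¹ = 8 falls short of 598401/12500 but 8² = 64 reaches it, so n = 2.

2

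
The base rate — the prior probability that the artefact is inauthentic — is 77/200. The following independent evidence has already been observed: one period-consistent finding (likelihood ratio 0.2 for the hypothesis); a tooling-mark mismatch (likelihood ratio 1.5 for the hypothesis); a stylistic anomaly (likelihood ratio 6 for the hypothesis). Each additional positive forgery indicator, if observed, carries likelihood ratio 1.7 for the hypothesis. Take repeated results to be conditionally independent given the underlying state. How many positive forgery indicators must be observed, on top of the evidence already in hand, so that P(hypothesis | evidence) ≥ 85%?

Prior odds = 0.385/0.615 = 77/123.
Combined Bayes factor of the evidence already in hand = 0.2 × 1.5 × 6 = 1.8.
Odds after that evidence = (77/123) × 1.8 = 231/205.
Target odds = 0.85/0.15 = 17/3.
Need 1.7ⁿ ≥ 17/3 ÷ (231/205) = 3485/693.
1.7³ = 4.913 falls short of 3485/693 but 1.7⁴ = 8.3521 reaches it, so n = 4.

4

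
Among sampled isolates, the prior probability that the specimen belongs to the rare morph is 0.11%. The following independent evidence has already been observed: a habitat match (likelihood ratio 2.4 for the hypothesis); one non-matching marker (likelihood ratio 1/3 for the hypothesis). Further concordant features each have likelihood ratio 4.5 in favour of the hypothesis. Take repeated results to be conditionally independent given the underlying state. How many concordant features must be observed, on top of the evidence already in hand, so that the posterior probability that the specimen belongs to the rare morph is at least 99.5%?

9

Prior odds = 0.0011/0.9989 = 11/9989.
Combined Bayes factor of the evidence already in hand = 2.4 × (1/3) = 0.8.
Odds after that evidence = (11/9989) × 0.8 = 44/49945.
Target odds = 0.995/0.005 = 199.
Need 4.5ⁿ ≥ 199 ÷ (44/49945) = 9939055/44.
4.5⁸ = 43046721/256 falls short of 9939055/44 but 4.5⁹ = 387420489/512 reaches it, so n = 9.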